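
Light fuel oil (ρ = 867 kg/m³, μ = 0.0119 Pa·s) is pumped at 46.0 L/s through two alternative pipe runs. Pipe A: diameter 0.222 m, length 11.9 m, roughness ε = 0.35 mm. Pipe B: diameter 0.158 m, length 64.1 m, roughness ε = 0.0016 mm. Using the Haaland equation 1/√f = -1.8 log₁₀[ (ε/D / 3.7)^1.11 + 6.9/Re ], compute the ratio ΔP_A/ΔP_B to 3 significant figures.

Pipe A: V = Q/A = 0.046/0.03871 = 1.188 m/s; Re = 1.922e+04; ε/D = 0.00158; Haaland → f = 0.02891; ΔP_A = f(L/D)(ρV²/2) = 948.8 Pa.
Pipe B: V = Q/A = 0.046/0.01961 = 2.346 m/s; Re = 2.701e+04; ε/D = 1.01e-05; Haaland → f = 0.02393; ΔP_B = f(L/D)(ρV²/2) = 2.316e+04 Pa.
ΔP_A/ΔP_B = 948.8/2.316e+04 = 0.0410.

ΔP_A/ΔP_B ≈ 0.0410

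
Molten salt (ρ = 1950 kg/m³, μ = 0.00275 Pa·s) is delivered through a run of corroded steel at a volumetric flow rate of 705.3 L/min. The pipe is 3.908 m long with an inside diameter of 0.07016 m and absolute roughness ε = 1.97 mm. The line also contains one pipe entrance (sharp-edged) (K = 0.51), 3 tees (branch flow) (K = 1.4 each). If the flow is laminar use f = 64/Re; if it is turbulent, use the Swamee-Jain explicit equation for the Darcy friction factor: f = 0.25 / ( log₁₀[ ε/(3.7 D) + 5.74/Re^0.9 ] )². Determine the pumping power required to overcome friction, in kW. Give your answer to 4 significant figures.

Q = 705.3 L/min = 705.3/60000 = 0.01175 m³/s.
Cross-sectional area A = πD²/4 = π(0.07016)²/4 = 0.003866 m²; mean velocity V = Q/A = 0.01175/0.003866 = 3.041 m/s.
Reynolds number Re = ρVD/μ = 1950 · 3.041 · 0.07016 / 0.00275 = 1.513e+05.
Re > 4000 → turbulent. Relative roughness ε/D = 0.00197/0.07016 = 0.0281. Swamee-Jain: f = 0.25/(log₁₀[0.0281/3.7 + 5.74/1.513e+05^0.9])² = 0.25/(log₁₀[0.00759 + 0.000125])² = 0.25/(-2.113)² = 0.05601.
Total minor-loss coefficient ΣK = 1·0.51 + 3·1.4 = 4.71.
ΔP = [f·L/D + ΣK]·(ρV²/2) = [0.05601·3.908/0.07016 + 4.71]·(1950·3.041²/2) = [3.12 + 4.71]·9014 = 7.058e+04 Pa.
Pumping power P = QΔP = 0.01175·7.058e+04 = 829.63 W = 0.8296 kW.

P ≈ 0.8296 kW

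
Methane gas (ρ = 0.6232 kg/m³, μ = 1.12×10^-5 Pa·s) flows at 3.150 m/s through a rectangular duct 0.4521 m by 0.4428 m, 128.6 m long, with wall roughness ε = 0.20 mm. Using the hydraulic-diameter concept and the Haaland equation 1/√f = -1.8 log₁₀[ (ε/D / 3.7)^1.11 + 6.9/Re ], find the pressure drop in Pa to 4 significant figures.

ΔP ≈ 18.25 Pa

Hydraulic diameter D_h = 4A/P = 4·(0.4521·0.4428)/(2·(0.4521+0.4428)) = 0.8008/1.79 = 0.4474 m.
Re = ρVD_h/μ = 0.6232·3.15·0.4474/1.12e-05 = 7.842e+04.
ε/D_h = 0.0002/0.4474 = 0.000447; Haaland gives 1/√f = -1.8 log₁₀[4.48e-05+8.8e-05] = 6.978, so f = 0.02053.
ΔP = f(L/D_h)(ρV²/2) = 0.02053·128.6/0.4474·3.092 = 18.25 Pa.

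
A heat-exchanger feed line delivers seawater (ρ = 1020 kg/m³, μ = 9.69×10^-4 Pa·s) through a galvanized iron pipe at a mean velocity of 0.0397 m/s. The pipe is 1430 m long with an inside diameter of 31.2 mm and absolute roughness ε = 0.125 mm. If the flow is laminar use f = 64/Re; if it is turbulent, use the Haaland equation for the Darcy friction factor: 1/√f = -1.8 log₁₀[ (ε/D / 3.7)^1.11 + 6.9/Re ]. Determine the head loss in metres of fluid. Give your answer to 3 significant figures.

Reynolds number Re = ρVD/μ = 1020 · 0.0397 · 0.0312 / 0.000969 = 1304.
Re < 2300 → laminar flow, so f = 64/Re = 64/1304 = 0.04909 (the turbulent correlation is not needed).
Darcy-Weisbach: ΔP = f(L/D)(ρV²/2) = 0.04909·(1430/0.0312)·(1020·0.0397²/2) = 0.04909·4.583e+04·0.8038 = 1808 Pa.
Head loss h_f = ΔP/(ρg) = 1808/(1020·9.81) = 0.181 m.

h_f ≈ 0.181 m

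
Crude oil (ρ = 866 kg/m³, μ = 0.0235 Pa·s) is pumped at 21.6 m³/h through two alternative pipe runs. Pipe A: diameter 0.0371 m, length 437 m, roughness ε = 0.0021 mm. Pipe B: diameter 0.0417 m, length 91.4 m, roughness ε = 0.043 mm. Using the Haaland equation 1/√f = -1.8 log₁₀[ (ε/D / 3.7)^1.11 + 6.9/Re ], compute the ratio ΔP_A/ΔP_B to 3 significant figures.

Pipe A: V = Q/A = 0.006/0.001081 = 5.55 m/s; Re = 7588; ε/D = 5.66e-05; Haaland → f = 0.03342; ΔP_A = f(L/D)(ρV²/2) = 5.25e+06 Pa.
Pipe B: V = Q/A = 0.006/0.001366 = 4.393 m/s; Re = 6751; ε/D = 0.00103; Haaland → f = 0.03559; ΔP_B = f(L/D)(ρV²/2) = 6.519e+05 Pa.
ΔP_A/ΔP_B = 5.25e+06/6.519e+05 = 8.05.

ΔP_A/ΔP_B ≈ 8.05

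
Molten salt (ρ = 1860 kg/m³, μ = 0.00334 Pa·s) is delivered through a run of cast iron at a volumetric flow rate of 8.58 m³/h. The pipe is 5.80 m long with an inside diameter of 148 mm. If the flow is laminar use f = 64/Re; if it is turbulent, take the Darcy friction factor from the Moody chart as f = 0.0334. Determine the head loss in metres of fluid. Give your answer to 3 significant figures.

h_f ≈ 0.00128 m

Q = 8.58 m³/h = 8.58/3600 = 0.002383 m³/s.
Cross-sectional area A = πD²/4 = π(0.148)²/4 = 0.0172 m²; mean velocity V = Q/A = 0.002383/0.0172 = 0.1385 m/s.
Reynolds number Re = ρVD/μ = 1860 · 0.1385 · 0.148 / 0.00334 = 1.142e+04.
Re > 4000 → turbulent; use the Moody-chart value f = 0.0334.
Darcy-Weisbach: ΔP = f(L/D)(ρV²/2) = 0.0334·(5.8/0.148)·(1860·0.1385²/2) = 0.0334·39.19·17.85 = 23.36 Pa.
Head loss h_f = ΔP/(ρg) = 23.36/(1860·9.81) = 0.00128 m.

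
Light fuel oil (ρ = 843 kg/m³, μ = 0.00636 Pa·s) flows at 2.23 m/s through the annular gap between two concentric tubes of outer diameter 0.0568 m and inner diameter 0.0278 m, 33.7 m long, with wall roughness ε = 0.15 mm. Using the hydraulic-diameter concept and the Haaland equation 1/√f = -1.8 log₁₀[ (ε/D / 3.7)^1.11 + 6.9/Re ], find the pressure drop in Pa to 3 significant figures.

ΔP ≈ 94000 Pa

Hydraulic diameter D_h = 4A/P = D_o - D_i = 0.0568 - 0.0278 = 0.029 m.
Re = ρVD_h/μ = 843·2.23·0.029/0.00636 = 8572.
ε/D_h = 0.00015/0.029 = 0.00517; Haaland gives 1/√f = -1.8 log₁₀[0.000678+0.000805] = 5.092, so f = 0.03857.
ΔP = f(L/D_h)(ρV²/2) = 0.03857·33.7/0.029·2096 = 9.395e+04 Pa.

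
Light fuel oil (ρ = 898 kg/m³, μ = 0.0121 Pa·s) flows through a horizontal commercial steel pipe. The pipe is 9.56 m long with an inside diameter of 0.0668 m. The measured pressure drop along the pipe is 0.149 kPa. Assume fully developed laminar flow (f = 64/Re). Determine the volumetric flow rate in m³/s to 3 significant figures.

Q ≈ 6.29×10^-4 m³/s

For laminar flow, f = 64/Re with Re = ρVD/μ, so Darcy-Weisbach reduces to ΔP = 32μLV/D². Solving for V: V = ΔP·D²/(32μL) = 149·(0.0668)²/(32·0.0121·9.56) = 0.1796 m/s.
Check: Re = ρVD/μ = 898·0.1796·0.0668/0.0121 = 890.5 < 2300, so the laminar assumption holds.
Q = V·A = 0.1796·(π/4·0.0668²) = 0.0006295 m³/s = 6.29×10^-4 m³/s.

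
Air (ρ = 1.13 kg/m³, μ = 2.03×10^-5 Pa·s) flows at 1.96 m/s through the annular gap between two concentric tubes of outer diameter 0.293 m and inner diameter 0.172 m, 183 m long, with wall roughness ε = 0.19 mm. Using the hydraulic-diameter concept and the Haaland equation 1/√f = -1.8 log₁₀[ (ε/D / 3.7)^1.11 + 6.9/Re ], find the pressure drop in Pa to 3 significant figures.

ΔP ≈ 102 Pa

Hydraulic diameter D_h = 4A/P = D_o - D_i = 0.293 - 0.172 = 0.121 m.
Re = ρVD_h/μ = 1.13·1.96·0.121/2.03e-05 = 1.32e+04.
ε/D_h = 0.00019/0.121 = 0.00157; Haaland gives 1/√f = -1.8 log₁₀[0.000181+0.000523] = 5.675, so f = 0.03105.
ΔP = f(L/D_h)(ρV²/2) = 0.03105·183/0.121·2.171 = 101.9 Pa.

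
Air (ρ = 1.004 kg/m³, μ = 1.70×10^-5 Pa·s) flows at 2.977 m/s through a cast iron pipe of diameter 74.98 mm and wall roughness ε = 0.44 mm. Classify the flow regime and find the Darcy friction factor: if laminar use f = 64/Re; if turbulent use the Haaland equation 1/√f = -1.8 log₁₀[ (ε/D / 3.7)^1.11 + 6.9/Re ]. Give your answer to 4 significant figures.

f ≈ 0.03709

Re = ρVD/μ = 1.004·2.977·0.07498/1.7e-05 = 1.318e+04.
Re > 4000 → turbulent. ε/D = 0.00044/0.07498 = 0.00587; Haaland: 1/√f = -1.8 log₁₀[0.00078 + 0.000523] = 5.193, so f = 0.03709.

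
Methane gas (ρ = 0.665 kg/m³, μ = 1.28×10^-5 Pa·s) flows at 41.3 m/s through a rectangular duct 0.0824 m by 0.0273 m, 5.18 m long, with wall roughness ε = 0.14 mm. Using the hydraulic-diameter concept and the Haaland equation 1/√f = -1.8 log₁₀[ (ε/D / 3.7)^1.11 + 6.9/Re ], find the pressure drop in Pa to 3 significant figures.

ΔP ≈ 2040 Pa

Hydraulic diameter D_h = 4A/P = 4·(0.0824·0.0273)/(2·(0.0824+0.0273)) = 0.008998/0.2194 = 0.04101 m.
Re = ρVD_h/μ = 0.665·41.3·0.04101/1.28e-05 = 8.8e+04.
ε/D_h = 0.00014/0.04101 = 0.00341; Haaland gives 1/√f = -1.8 log₁₀[0.000428+7.84e-05] = 5.932, so f = 0.02842.
ΔP = f(L/D_h)(ρV²/2) = 0.02842·5.18/0.04101·567.1 = 2035 Pa.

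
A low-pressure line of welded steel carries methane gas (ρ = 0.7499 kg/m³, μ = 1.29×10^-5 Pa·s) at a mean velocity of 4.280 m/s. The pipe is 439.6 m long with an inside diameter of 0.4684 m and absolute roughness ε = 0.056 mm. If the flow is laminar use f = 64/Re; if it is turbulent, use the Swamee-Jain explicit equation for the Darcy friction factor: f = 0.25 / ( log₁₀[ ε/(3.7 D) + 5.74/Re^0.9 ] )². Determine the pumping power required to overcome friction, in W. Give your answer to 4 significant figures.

P ≈ 85.88 W

Reynolds number Re = ρVD/μ = 0.7499 · 4.28 · 0.4684 / 1.29e-05 = 1.165e+05.
Re > 4000 → turbulent. Relative roughness ε/D = 5.6e-05/0.4684 = 0.00012. Swamee-Jain: f = 0.25/(log₁₀[0.00012/3.7 + 5.74/1.165e+05^0.9])² = 0.25/(log₁₀[3.23e-05 + 0.000158])² = 0.25/(-3.72)² = 0.01806.
Darcy-Weisbach: ΔP = f(L/D)(ρV²/2) = 0.01806·(439.6/0.4684)·(0.7499·4.28²/2) = 0.01806·938.5·6.868 = 116.4 Pa.
Q = V·A = 4.28·0.1723 = 0.7375 m³/s.
Pumping power P = QΔP = 0.7375·116.4 = 85.878 W = 85.88 W.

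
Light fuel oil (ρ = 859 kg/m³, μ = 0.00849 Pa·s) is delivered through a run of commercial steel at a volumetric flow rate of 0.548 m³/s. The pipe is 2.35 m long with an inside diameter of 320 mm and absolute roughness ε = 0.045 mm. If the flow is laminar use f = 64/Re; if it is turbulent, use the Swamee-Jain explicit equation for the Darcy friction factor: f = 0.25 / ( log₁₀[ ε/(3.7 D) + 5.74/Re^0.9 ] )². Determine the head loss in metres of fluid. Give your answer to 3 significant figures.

Cross-sectional area A = πD²/4 = π(0.32)²/4 = 0.08042 m²; mean velocity V = Q/A = 0.548/0.08042 = 6.814 m/s.
Reynolds number Re = ρVD/μ = 859 · 6.814 · 0.32 / 0.00849 = 2.206e+05.
Re > 4000 → turbulent. Relative roughness ε/D = 4.5e-05/0.32 = 0.000141. Swamee-Jain: f = 0.25/(log₁₀[0.000141/3.7 + 5.74/2.206e+05^0.9])² = 0.25/(log₁₀[3.8e-05 + 8.91e-05])² = 0.25/(-3.896)² = 0.01647.
Darcy-Weisbach: ΔP = f(L/D)(ρV²/2) = 0.01647·(2.35/0.32)·(859·6.814²/2) = 0.01647·7.344·1.994e+04 = 2412 Pa.
Head loss h_f = ΔP/(ρg) = 2412/(859·9.81) = 0.286 m.

h_f ≈ 0.286 m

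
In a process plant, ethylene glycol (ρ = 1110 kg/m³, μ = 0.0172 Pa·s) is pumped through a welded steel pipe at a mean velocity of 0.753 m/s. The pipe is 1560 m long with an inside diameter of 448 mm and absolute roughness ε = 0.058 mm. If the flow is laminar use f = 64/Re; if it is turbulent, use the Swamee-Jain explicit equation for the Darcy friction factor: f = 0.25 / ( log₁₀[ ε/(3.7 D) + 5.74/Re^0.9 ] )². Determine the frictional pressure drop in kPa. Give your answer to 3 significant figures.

ΔP ≈ 28.1 kPa

Reynolds number Re = ρVD/μ = 1110 · 0.753 · 0.448 / 0.0172 = 2.177e+04.
Re > 4000 → turbulent. Relative roughness ε/D = 5.8e-05/0.448 = 0.000129. Swamee-Jain: f = 0.25/(log₁₀[0.000129/3.7 + 5.74/2.177e+04^0.9])² = 0.25/(log₁₀[3.5e-05 + 0.000716])² = 0.25/(-3.124)² = 0.02561.
Darcy-Weisbach: ΔP = f(L/D)(ρV²/2) = 0.02561·(1560/0.448)·(1110·0.753²/2) = 0.02561·3482·314.7 = 2.806e+04 Pa.
ΔP = 2.806e+04 Pa = 28.1 kPa.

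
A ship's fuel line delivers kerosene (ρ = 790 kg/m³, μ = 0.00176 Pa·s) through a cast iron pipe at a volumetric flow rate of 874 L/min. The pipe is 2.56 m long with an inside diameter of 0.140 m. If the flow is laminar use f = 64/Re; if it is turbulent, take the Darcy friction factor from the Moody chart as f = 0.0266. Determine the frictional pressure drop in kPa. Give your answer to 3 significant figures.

Q = 874 L/min = 874/60000 = 0.01457 m³/s.
Cross-sectional area A = πD²/4 = π(0.14)²/4 = 0.01539 m²; mean velocity V = Q/A = 0.01457/0.01539 = 0.9463 m/s.
Reynolds number Re = ρVD/μ = 790 · 0.9463 · 0.14 / 0.00176 = 5.946e+04.
Re > 4000 → turbulent; use the Moody-chart value f = 0.0266.
Darcy-Weisbach: ΔP = f(L/D)(ρV²/2) = 0.0266·(2.56/0.14)·(790·0.9463²/2) = 0.0266·18.29·353.7 = 172 Pa.
ΔP = 172 Pa = 0.172 kPa.

ΔP ≈ 0.172 kPa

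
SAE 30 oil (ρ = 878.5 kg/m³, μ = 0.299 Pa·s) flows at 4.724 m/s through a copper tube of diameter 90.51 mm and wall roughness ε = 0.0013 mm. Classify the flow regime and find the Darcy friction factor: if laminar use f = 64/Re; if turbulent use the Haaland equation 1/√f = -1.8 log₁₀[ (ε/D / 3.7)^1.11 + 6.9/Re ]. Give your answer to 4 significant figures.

Re = ρVD/μ = 878.5·4.724·0.09051/0.299 = 1256.
Re < 2300 → laminar, so f = 64/Re = 0.05095 (roughness is irrelevant in laminar flow).

f ≈ 0.05095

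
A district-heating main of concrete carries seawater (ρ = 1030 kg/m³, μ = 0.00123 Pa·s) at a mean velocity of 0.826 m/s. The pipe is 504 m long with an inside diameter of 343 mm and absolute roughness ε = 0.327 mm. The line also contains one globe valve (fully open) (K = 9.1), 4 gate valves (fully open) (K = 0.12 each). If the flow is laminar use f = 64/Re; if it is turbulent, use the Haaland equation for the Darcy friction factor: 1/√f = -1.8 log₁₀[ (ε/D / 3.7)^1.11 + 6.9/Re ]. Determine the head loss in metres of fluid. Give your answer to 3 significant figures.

Reynolds number Re = ρVD/μ = 1030 · 0.826 · 0.343 / 0.00123 = 2.373e+05.
Re > 4000 → turbulent. Relative roughness ε/D = 0.000327/0.343 = 0.000953. Haaland: 1/√f = -1.8 log₁₀[(0.000953/3.7)^1.11 + 6.9/2.373e+05] = -1.8 log₁₀[0.000104 + 2.91e-05] = 6.978, so f = 0.02054.
Total minor-loss coefficient ΣK = 1·9.1 + 4·0.12 = 9.58.
ΔP = [f·L/D + ΣK]·(ρV²/2) = [0.02054·504/0.343 + 9.58]·(1030·0.826²/2) = [30.18 + 9.58]·351.4 = 1.397e+04 Pa.
Head loss h_f = ΔP/(ρg) = 1.397e+04/(1030·9.81) = 1.38 m.

h_f ≈ 1.38 m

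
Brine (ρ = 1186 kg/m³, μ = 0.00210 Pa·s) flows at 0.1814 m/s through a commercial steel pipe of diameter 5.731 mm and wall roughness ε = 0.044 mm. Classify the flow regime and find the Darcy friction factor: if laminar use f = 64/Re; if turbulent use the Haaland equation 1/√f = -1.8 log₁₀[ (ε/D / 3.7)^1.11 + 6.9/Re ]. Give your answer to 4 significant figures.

f ≈ 0.1090

Re = ρVD/μ = 1186·0.1814·0.005731/0.0021 = 587.1.
Re < 2300 → laminar, so f = 64/Re = 0.109 (roughness is irrelevant in laminar flow).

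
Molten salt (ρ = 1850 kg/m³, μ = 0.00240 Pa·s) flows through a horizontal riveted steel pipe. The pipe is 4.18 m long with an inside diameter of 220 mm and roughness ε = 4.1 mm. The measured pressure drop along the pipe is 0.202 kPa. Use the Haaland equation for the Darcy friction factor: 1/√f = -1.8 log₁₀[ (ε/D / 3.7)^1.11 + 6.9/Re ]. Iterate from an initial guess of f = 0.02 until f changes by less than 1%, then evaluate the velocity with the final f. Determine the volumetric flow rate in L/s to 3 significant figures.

Rearranging Darcy-Weisbach: V = √(2·ΔP·D/(f·L·ρ)). With ε/D = 0.0041/0.22 = 0.0186, iterate starting from f = 0.02:
  f = 0.02 → V = √(2·202·0.22/(0.02·4.18·1850)) = 0.7581 m/s; Re = ρVD/μ = 1.286e+05; f → 0.04775
  f = 0.04775 → V = 0.4906 m/s; Re = 8.32e+04; f → 0.04792
Converged (Δf/f < 1%). With the final f = 0.04792: V = √(2·202·0.22/(0.04792·4.18·1850)) = 0.4898 m/s.
Q = V·A = 0.4898·(π/4·0.22²) = 0.01862 m³/s = 18.6 L/s.

Q ≈ 18.6 L/s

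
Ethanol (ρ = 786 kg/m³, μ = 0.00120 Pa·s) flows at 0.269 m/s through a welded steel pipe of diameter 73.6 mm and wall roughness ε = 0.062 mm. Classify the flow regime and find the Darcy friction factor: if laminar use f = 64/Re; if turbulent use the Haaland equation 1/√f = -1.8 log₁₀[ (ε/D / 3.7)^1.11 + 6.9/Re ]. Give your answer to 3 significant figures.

Re = ρVD/μ = 786·0.269·0.0736/0.0012 = 1.297e+04.
Re > 4000 → turbulent. ε/D = 6.2e-05/0.0736 = 0.000842; Haaland: 1/√f = -1.8 log₁₀[9.05e-05 + 0.000532] = 5.77, so f = 0.03003.

f ≈ 0.0300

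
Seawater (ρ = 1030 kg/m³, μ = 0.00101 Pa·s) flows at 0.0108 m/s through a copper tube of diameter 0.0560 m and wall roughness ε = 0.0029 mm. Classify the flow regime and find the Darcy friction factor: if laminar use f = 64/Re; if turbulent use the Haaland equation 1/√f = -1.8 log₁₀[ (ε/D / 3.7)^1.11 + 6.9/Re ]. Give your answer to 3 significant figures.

Re = ρVD/μ = 1030·0.0108·0.056/0.00101 = 616.8.
Re < 2300 → laminar, so f = 64/Re = 0.1038 (roughness is irrelevant in laminar flow).

f ≈ 0.104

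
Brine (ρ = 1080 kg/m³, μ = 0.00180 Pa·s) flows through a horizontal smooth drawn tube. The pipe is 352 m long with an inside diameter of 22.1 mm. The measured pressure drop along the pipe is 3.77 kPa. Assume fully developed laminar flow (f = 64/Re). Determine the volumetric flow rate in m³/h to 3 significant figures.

For laminar flow, f = 64/Re with Re = ρVD/μ, so Darcy-Weisbach reduces to ΔP = 32μLV/D². Solving for V: V = ΔP·D²/(32μL) = 3770·(0.0221)²/(32·0.0018·352) = 0.09082 m/s.
Check: Re = ρVD/μ = 1080·0.09082·0.0221/0.0018 = 1204 < 2300, so the laminar assumption holds.
Q = V·A = 0.09082·(π/4·0.0221²) = 3.484e-05 m³/s = 0.125 m³/h.

Q ≈ 0.125 m³/h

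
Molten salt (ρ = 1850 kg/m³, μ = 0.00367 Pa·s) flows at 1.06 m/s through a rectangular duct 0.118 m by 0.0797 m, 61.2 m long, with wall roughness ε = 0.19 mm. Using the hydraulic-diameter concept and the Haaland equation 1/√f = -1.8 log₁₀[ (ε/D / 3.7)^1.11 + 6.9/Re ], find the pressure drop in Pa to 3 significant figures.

Hydraulic diameter D_h = 4A/P = 4·(0.118·0.0797)/(2·(0.118+0.0797)) = 0.03762/0.3954 = 0.09514 m.
Re = ρVD_h/μ = 1850·1.06·0.09514/0.00367 = 5.084e+04.
ε/D_h = 0.00019/0.09514 = 0.002; Haaland gives 1/√f = -1.8 log₁₀[0.000236+0.000136] = 6.174, so f = 0.02624.
ΔP = f(L/D_h)(ρV²/2) = 0.02624·61.2/0.09514·1039 = 1.754e+04 Pa.

ΔP ≈ 17500 Pa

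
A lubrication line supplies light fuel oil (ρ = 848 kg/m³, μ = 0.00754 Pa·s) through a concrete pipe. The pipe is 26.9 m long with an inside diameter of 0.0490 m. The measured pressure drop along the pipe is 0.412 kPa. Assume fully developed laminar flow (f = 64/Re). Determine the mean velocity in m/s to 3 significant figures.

For laminar flow, f = 64/Re with Re = ρVD/μ, so Darcy-Weisbach reduces to ΔP = 32μLV/D². Solving for V: V = ΔP·D²/(32μL) = 412·(0.049)²/(32·0.00754·26.9) = 0.1524 m/s.
Check: Re = ρVD/μ = 848·0.1524·0.049/0.00754 = 839.9 < 2300, so the laminar assumption holds.

V ≈ 0.152 m/s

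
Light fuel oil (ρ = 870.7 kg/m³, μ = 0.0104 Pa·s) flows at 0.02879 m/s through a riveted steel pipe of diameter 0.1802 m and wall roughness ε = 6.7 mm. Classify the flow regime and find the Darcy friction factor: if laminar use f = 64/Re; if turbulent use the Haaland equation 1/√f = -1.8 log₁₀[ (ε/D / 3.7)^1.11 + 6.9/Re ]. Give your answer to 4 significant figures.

Re = ρVD/μ = 870.7·0.02879·0.1802/0.0104 = 434.3.
Re < 2300 → laminar, so f = 64/Re = 0.1473 (roughness is irrelevant in laminar flow).

f ≈ 0.1473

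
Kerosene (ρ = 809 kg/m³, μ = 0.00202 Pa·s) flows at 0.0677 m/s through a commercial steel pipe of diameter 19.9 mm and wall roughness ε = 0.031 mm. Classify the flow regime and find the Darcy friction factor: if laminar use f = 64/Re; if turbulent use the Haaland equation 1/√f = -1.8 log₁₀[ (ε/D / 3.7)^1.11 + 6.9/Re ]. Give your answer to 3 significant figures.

Re = ρVD/μ = 809·0.0677·0.0199/0.00202 = 539.6.
Re < 2300 → laminar, so f = 64/Re = 0.1186 (roughness is irrelevant in laminar flow).

f ≈ 0.119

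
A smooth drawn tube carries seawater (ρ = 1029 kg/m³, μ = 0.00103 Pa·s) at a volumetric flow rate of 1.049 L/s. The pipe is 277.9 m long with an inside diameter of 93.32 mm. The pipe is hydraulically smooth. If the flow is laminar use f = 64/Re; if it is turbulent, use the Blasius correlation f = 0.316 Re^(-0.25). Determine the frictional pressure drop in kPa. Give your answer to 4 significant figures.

Q = 1.049 L/s = 1.049/1000 = 0.001049 m³/s.
Cross-sectional area A = πD²/4 = π(0.09332)²/4 = 0.00684 m²; mean velocity V = Q/A = 0.001049/0.00684 = 0.1534 m/s.
Reynolds number Re = ρVD/μ = 1029 · 0.1534 · 0.09332 / 0.00103 = 1.43e+04.
Re > 4000 → turbulent. Smooth-pipe (Blasius): f = 0.316 Re^(-0.25) = 0.316/(1.43e+04)^0.25 = 0.0289.
Darcy-Weisbach: ΔP = f(L/D)(ρV²/2) = 0.0289·(277.9/0.09332)·(1029·0.1534²/2) = 0.0289·2978·12.1 = 1041 Pa.
ΔP = 1041 Pa = 1.041 kPa.

ΔP ≈ 1.041 kPa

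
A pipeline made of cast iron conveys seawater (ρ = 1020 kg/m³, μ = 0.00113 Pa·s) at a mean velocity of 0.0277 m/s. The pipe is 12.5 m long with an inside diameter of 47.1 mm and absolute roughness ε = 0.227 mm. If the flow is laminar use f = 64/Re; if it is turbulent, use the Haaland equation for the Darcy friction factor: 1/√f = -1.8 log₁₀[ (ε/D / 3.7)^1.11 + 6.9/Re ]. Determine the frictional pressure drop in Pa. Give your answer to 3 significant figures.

Reynolds number Re = ρVD/μ = 1020 · 0.0277 · 0.0471 / 0.00113 = 1178.
Re < 2300 → laminar flow, so f = 64/Re = 64/1178 = 0.05434 (the turbulent correlation is not needed).
Darcy-Weisbach: ΔP = f(L/D)(ρV²/2) = 0.05434·(12.5/0.0471)·(1020·0.0277²/2) = 0.05434·265.4·0.3913 = 5.644 Pa.

ΔP ≈ 5.64 Pa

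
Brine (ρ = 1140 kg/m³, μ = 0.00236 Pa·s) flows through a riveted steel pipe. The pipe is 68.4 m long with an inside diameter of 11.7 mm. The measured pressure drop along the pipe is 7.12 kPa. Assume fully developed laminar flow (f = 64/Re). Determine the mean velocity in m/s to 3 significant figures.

V ≈ 0.189 m/s

For laminar flow, f = 64/Re with Re = ρVD/μ, so Darcy-Weisbach reduces to ΔP = 32μLV/D². Solving for V: V = ΔP·D²/(32μL) = 7120·(0.0117)²/(32·0.00236·68.4) = 0.1887 m/s.
Check: Re = ρVD/μ = 1140·0.1887·0.0117/0.00236 = 1066 < 2300, so the laminar assumption holds.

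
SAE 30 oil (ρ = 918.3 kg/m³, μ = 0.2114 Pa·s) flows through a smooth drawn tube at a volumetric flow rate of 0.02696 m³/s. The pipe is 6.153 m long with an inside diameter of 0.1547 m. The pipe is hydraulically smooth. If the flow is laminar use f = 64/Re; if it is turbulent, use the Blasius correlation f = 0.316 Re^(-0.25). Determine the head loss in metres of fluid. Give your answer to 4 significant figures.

Cross-sectional area A = πD²/4 = π(0.1547)²/4 = 0.0188 m²; mean velocity V = Q/A = 0.02696/0.0188 = 1.434 m/s.
Reynolds number Re = ρVD/μ = 918.3 · 1.434 · 0.1547 / 0.211 = 963.9.
Re < 2300 → laminar flow, so f = 64/Re = 64/963.9 = 0.0664 (the turbulent correlation is not needed).
Darcy-Weisbach: ΔP = f(L/D)(ρV²/2) = 0.0664·(6.153/0.1547)·(918.3·1.434²/2) = 0.0664·39.77·944.6 = 2495 Pa.
Head loss h_f = ΔP/(ρg) = 2495/(918.3·9.81) = 0.2769 m.

h_f ≈ 0.2769 m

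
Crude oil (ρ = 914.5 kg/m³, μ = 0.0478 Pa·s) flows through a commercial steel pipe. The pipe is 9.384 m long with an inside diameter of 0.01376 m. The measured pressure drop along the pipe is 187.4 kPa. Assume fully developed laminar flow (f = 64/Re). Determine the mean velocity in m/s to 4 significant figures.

For laminar flow, f = 64/Re with Re = ρVD/μ, so Darcy-Weisbach reduces to ΔP = 32μLV/D². Solving for V: V = ΔP·D²/(32μL) = 1.874e+05·(0.01376)²/(32·0.0478·9.384) = 2.472 m/s.
Check: Re = ρVD/μ = 914.5·2.472·0.01376/0.0478 = 650.8 < 2300, so the laminar assumption holds.

V ≈ 2.472 m/s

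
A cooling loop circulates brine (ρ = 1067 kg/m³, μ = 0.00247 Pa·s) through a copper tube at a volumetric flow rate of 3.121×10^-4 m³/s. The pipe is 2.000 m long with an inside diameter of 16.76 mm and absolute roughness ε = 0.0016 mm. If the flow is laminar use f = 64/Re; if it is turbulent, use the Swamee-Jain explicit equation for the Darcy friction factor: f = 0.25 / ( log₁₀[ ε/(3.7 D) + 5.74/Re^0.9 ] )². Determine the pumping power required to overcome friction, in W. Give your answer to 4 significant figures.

P ≈ 1.230 W

Cross-sectional area A = πD²/4 = π(0.01676)²/4 = 0.0002206 m²; mean velocity V = Q/A = 0.0003121/0.0002206 = 1.415 m/s.
Reynolds number Re = ρVD/μ = 1067 · 1.415 · 0.01676 / 0.00247 = 1.024e+04.
Re > 4000 → turbulent. Relative roughness ε/D = 1.6e-06/0.01676 = 9.55e-05. Swamee-Jain: f = 0.25/(log₁₀[9.55e-05/3.7 + 5.74/1.024e+04^0.9])² = 0.25/(log₁₀[2.58e-05 + 0.00141])² = 0.25/(-2.843)² = 0.03094.
Darcy-Weisbach: ΔP = f(L/D)(ρV²/2) = 0.03094·(2/0.01676)·(1067·1.415²/2) = 0.03094·119.3·1068 = 3942 Pa.
Pumping power P = QΔP = 0.0003121·3942 = 1.2303 W = 1.230 W.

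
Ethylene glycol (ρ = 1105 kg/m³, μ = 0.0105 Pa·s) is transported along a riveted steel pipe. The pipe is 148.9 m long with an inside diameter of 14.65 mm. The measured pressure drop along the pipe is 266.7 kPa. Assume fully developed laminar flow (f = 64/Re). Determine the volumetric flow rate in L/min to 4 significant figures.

Q ≈ 11.57 L/min

For laminar flow, f = 64/Re with Re = ρVD/μ, so Darcy-Weisbach reduces to ΔP = 32μLV/D². Solving for V: V = ΔP·D²/(32μL) = 2.667e+05·(0.01465)²/(32·0.0105·148.9) = 1.144 m/s.
Check: Re = ρVD/μ = 1105·1.144·0.01465/0.0105 = 1764 < 2300, so the laminar assumption holds.
Q = V·A = 1.144·(π/4·0.01465²) = 0.0001929 m³/s = 11.57 L/min.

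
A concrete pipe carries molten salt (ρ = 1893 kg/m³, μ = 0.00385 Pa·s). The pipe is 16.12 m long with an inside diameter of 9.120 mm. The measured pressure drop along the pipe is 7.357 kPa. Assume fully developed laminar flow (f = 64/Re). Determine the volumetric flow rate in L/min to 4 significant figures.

For laminar flow, f = 64/Re with Re = ρVD/μ, so Darcy-Weisbach reduces to ΔP = 32μLV/D². Solving for V: V = ΔP·D²/(32μL) = 7357·(0.00912)²/(32·0.00385·16.12) = 0.3081 m/s.
Check: Re = ρVD/μ = 1893·0.3081·0.00912/0.00385 = 1382 < 2300, so the laminar assumption holds.
Q = V·A = 0.3081·(π/4·0.00912²) = 2.013e-05 m³/s = 1.208 L/min.

Q ≈ 1.208 L/min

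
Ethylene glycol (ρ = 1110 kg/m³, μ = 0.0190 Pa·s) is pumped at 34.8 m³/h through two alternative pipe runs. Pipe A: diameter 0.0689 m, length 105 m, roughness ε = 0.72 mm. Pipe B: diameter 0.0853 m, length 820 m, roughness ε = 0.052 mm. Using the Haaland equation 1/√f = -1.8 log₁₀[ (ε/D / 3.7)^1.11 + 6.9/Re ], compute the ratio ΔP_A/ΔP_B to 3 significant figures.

ΔP_A/ΔP_B ≈ 0.488

Pipe A: V = Q/A = 0.009667/0.003728 = 2.593 m/s; Re = 1.044e+04; ε/D = 0.0104; Haaland → f = 0.04332; ΔP_A = f(L/D)(ρV²/2) = 2.463e+05 Pa.
Pipe B: V = Q/A = 0.009667/0.005715 = 1.692 m/s; Re = 8430; ε/D = 0.00061; Haaland → f = 0.03308; ΔP_B = f(L/D)(ρV²/2) = 5.05e+05 Pa.
ΔP_A/ΔP_B = 2.463e+05/5.05e+05 = 0.488.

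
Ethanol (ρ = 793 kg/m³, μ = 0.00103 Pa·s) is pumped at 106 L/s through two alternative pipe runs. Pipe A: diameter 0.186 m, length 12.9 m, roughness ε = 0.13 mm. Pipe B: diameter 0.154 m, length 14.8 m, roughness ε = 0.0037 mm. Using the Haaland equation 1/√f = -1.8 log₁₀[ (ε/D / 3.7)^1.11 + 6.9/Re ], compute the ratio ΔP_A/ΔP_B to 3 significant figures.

ΔP_A/ΔP_B ≈ 0.497

Pipe A: V = Q/A = 0.106/0.02717 = 3.901 m/s; Re = 5.586e+05; ε/D = 0.000699; Haaland → f = 0.01867; ΔP_A = f(L/D)(ρV²/2) = 7813 Pa.
Pipe B: V = Q/A = 0.106/0.01863 = 5.691 m/s; Re = 6.747e+05; ε/D = 2.4e-05; Haaland → f = 0.01274; ΔP_B = f(L/D)(ρV²/2) = 1.572e+04 Pa.
ΔP_A/ΔP_B = 7813/1.572e+04 = 0.497.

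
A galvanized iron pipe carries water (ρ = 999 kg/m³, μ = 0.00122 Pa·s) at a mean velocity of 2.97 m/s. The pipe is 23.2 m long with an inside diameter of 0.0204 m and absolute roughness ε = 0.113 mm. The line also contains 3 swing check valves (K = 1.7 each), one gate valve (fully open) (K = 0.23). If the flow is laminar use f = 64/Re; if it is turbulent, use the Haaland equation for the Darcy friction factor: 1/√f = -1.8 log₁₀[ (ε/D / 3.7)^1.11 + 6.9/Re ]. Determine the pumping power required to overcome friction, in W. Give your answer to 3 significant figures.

P ≈ 183 W

Reynolds number Re = ρVD/μ = 999 · 2.97 · 0.0204 / 0.00122 = 4.961e+04.
Re > 4000 → turbulent. Relative roughness ε/D = 0.000113/0.0204 = 0.00554. Haaland: 1/√f = -1.8 log₁₀[(0.00554/3.7)^1.11 + 6.9/4.961e+04] = -1.8 log₁₀[0.000732 + 0.000139] = 5.508, so f = 0.03296.
Total minor-loss coefficient ΣK = 3·1.7 + 1·0.23 = 5.33.
ΔP = [f·L/D + ΣK]·(ρV²/2) = [0.03296·23.2/0.0204 + 5.33]·(999·2.97²/2) = [37.49 + 5.33]·4406 = 1.887e+05 Pa.
Q = V·A = 2.97·0.0003269 = 0.0009707 m³/s.
Pumping power P = QΔP = 0.0009707·1.887e+05 = 183.1 W = 183 W.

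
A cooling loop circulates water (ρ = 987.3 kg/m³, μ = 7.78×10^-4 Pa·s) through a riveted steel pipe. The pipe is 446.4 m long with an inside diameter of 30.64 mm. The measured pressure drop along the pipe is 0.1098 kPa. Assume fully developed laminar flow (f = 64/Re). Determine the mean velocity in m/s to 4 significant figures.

V ≈ 0.009275 m/s

For laminar flow, f = 64/Re with Re = ρVD/μ, so Darcy-Weisbach reduces to ΔP = 32μLV/D². Solving for V: V = ΔP·D²/(32μL) = 109.8·(0.03064)²/(32·0.000778·446.4) = 0.009275 m/s.
Check: Re = ρVD/μ = 987.3·0.009275·0.03064/0.000778 = 360.6 < 2300, so the laminar assumption holds.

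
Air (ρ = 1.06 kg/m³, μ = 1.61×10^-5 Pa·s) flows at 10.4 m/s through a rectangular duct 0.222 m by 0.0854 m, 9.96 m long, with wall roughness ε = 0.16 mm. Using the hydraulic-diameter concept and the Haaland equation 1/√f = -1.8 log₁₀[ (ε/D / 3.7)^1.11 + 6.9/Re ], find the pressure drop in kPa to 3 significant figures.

ΔP ≈ 0.108 kPa

Hydraulic diameter D_h = 4A/P = 4·(0.222·0.0854)/(2·(0.222+0.0854)) = 0.07584/0.6148 = 0.1233 m.
Re = ρVD_h/μ = 1.06·10.4·0.1233/1.61e-05 = 8.446e+04.
ε/D_h = 0.00016/0.1233 = 0.0013; Haaland gives 1/√f = -1.8 log₁₀[0.000146+8.17e-05] = 6.556, so f = 0.02326.
ΔP = f(L/D_h)(ρV²/2) = 0.02326·9.96/0.1233·57.32 = 107.7 Pa.
ΔP = 0.108 kPa.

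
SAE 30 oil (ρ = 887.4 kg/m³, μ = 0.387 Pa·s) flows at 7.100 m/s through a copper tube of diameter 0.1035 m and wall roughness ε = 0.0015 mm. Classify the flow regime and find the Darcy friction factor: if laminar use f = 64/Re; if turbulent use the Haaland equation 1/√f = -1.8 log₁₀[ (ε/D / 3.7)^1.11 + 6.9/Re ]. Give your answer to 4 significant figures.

Re = ρVD/μ = 887.4·7.1·0.1035/0.387 = 1685.
Re < 2300 → laminar, so f = 64/Re = 0.03798 (roughness is irrelevant in laminar flow).

f ≈ 0.03798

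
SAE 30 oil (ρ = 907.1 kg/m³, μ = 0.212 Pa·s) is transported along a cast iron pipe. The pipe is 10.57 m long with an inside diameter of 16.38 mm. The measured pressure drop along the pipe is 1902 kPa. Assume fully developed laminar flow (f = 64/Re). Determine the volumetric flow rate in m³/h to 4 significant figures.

Q ≈ 5.399 m³/h

For laminar flow, f = 64/Re with Re = ρVD/μ, so Darcy-Weisbach reduces to ΔP = 32μLV/D². Solving for V: V = ΔP·D²/(32μL) = 1.902e+06·(0.01638)²/(32·0.212·10.57) = 7.117 m/s.
Check: Re = ρVD/μ = 907.1·7.117·0.01638/0.212 = 498.8 < 2300, so the laminar assumption holds.
Q = V·A = 7.117·(π/4·0.01638²) = 0.0015 m³/s = 5.399 m³/h.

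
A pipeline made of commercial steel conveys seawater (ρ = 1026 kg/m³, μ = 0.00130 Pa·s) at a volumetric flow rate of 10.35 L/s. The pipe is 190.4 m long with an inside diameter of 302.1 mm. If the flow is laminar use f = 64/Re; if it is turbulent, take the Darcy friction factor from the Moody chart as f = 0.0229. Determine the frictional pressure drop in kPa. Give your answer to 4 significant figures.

Q = 10.35 L/s = 10.35/1000 = 0.01035 m³/s.
Cross-sectional area A = πD²/4 = π(0.3021)²/4 = 0.07168 m²; mean velocity V = Q/A = 0.01035/0.07168 = 0.1444 m/s.
Reynolds number Re = ρVD/μ = 1026 · 0.1444 · 0.3021 / 0.0013 = 3.443e+04.
Re > 4000 → turbulent; use the Moody-chart value f = 0.0229.
Darcy-Weisbach: ΔP = f(L/D)(ρV²/2) = 0.0229·(190.4/0.3021)·(1026·0.1444²/2) = 0.0229·630.3·10.7 = 154.4 Pa.
ΔP = 154.4 Pa = 0.1544 kPa.

ΔP ≈ 0.1544 kPa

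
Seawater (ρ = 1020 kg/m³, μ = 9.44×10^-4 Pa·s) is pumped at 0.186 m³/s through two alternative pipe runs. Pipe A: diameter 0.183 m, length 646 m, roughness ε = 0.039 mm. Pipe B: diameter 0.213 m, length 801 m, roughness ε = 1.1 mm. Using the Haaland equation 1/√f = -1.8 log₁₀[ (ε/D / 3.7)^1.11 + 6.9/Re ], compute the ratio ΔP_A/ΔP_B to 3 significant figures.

ΔP_A/ΔP_B ≈ 0.813

Pipe A: V = Q/A = 0.186/0.0263 = 7.072 m/s; Re = 1.398e+06; ε/D = 0.000213; Haaland → f = 0.01453; ΔP_A = f(L/D)(ρV²/2) = 1.308e+06 Pa.
Pipe B: V = Q/A = 0.186/0.03563 = 5.22 m/s; Re = 1.201e+06; ε/D = 0.00516; Haaland → f = 0.0308; ΔP_B = f(L/D)(ρV²/2) = 1.61e+06 Pa.
ΔP_A/ΔP_B = 1.308e+06/1.61e+06 = 0.813.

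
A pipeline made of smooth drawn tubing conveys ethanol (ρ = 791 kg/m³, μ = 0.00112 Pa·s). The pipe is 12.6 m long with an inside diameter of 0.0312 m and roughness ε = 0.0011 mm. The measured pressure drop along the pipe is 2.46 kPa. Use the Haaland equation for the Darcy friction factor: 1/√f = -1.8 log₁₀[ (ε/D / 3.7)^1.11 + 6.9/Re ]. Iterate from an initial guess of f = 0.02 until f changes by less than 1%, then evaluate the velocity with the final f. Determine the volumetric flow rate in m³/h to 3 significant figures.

Rearranging Darcy-Weisbach: V = √(2·ΔP·D/(f·L·ρ)). With ε/D = 1.1e-06/0.0312 = 3.53e-05, iterate starting from f = 0.02:
  f = 0.02 → V = √(2·2460·0.0312/(0.02·12.6·791)) = 0.8775 m/s; Re = ρVD/μ = 1.934e+04; f → 0.02602
  f = 0.02602 → V = 0.7694 m/s; Re = 1.695e+04; f → 0.0269
  f = 0.0269 → V = 0.7567 m/s; Re = 1.667e+04; f → 0.02701
Converged (Δf/f < 1%). With the final f = 0.02701: V = √(2·2460·0.0312/(0.02701·12.6·791)) = 0.7551 m/s.
Q = V·A = 0.7551·(π/4·0.0312²) = 0.0005773 m³/s = 2.08 m³/h.

Q ≈ 2.08 m³/h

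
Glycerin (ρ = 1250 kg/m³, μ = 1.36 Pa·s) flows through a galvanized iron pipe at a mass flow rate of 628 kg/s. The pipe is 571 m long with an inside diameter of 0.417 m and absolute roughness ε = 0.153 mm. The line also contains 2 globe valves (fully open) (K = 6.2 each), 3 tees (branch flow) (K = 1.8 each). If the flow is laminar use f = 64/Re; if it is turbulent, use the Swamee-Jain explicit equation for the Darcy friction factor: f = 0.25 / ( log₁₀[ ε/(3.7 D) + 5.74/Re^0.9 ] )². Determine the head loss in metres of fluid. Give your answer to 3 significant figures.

h_f ≈ 55.1 m

A = πD²/4 = π(0.417)²/4 = 0.1366 m²; mean velocity V = ṁ/(ρA) = 628/(1250 · 0.1366) = 3.679 m/s.
Reynolds number Re = ρVD/μ = 1250 · 3.679 · 0.417 / 1.36 = 1410.
Re < 2300 → laminar flow, so f = 64/Re = 64/1410 = 0.04539 (the turbulent correlation is not needed).
Total minor-loss coefficient ΣK = 2·6.2 + 3·1.8 = 17.8.
ΔP = [f·L/D + ΣK]·(ρV²/2) = [0.04539·571/0.417 + 17.8]·(1250·3.679²/2) = [62.16 + 17.8]·8458 = 6.763e+05 Pa.
Head loss h_f = ΔP/(ρg) = 6.763e+05/(1250·9.81) = 55.1 m.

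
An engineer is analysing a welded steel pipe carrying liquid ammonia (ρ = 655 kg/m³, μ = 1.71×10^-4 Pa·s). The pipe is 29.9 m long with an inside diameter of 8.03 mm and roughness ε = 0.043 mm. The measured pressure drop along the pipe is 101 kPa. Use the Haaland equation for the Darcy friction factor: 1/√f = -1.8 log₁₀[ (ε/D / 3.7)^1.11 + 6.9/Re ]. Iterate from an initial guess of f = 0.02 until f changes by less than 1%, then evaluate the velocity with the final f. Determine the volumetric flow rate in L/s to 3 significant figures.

Rearranging Darcy-Weisbach: V = √(2·ΔP·D/(f·L·ρ)). With ε/D = 4.3e-05/0.00803 = 0.00535, iterate starting from f = 0.02:
  f = 0.02 → V = √(2·1.01e+05·0.00803/(0.02·29.9·655)) = 2.035 m/s; Re = ρVD/μ = 6.259e+04; f → 0.03235
  f = 0.03235 → V = 1.6 m/s; Re = 4.921e+04; f → 0.03268
  f = 0.03268 → V = 1.592 m/s; Re = 4.896e+04; f → 0.03269
Converged (Δf/f < 1%). With the final f = 0.03269: V = √(2·1.01e+05·0.00803/(0.03269·29.9·655)) = 1.592 m/s.
Q = V·A = 1.592·(π/4·0.00803²) = 8.061e-05 m³/s = 0.0806 L/s.

Q ≈ 0.0806 L/s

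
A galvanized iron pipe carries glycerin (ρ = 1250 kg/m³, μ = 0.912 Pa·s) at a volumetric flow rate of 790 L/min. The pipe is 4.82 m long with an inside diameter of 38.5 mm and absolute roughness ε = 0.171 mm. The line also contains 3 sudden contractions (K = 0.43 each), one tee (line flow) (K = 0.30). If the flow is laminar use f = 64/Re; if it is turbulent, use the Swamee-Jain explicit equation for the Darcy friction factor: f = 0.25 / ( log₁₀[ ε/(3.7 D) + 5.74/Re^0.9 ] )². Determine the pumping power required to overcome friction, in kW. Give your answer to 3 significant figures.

Q = 790 L/min = 790/60000 = 0.01317 m³/s.
Cross-sectional area A = πD²/4 = π(0.0385)²/4 = 0.001164 m²; mean velocity V = Q/A = 0.01317/0.001164 = 11.31 m/s.
Reynolds number Re = ρVD/μ = 1250 · 11.31 · 0.0385 / 0.912 = 596.8.
Re < 2300 → laminar flow, so f = 64/Re = 64/596.8 = 0.1072 (the turbulent correlation is not needed).
Total minor-loss coefficient ΣK = 3·0.43 + 1·0.3 = 1.59.
ΔP = [f·L/D + ΣK]·(ρV²/2) = [0.1072·4.82/0.0385 + 1.59]·(1250·11.31²/2) = [13.43 + 1.59]·7.995e+04 = 1.2e+06 Pa.
Pumping power P = QΔP = 0.01317·1.2e+06 = 15810 W = 15.8 kW.

P ≈ 15.8 kW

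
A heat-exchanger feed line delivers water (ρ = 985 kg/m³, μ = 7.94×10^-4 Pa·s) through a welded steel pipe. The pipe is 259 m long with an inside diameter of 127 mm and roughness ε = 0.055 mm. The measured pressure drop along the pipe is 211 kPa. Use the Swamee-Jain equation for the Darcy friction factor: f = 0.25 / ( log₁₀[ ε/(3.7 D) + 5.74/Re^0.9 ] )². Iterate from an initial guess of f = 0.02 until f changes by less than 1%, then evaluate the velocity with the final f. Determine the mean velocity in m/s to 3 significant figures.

V ≈ 3.49 m/s

Rearranging Darcy-Weisbach: V = √(2·ΔP·D/(f·L·ρ)). With ε/D = 5.5e-05/0.127 = 0.000433, iterate starting from f = 0.02:
  f = 0.02 → V = √(2·2.11e+05·0.127/(0.02·259·985)) = 3.241 m/s; Re = ρVD/μ = 5.106e+05; f → 0.01732
  f = 0.01732 → V = 3.482 m/s; Re = 5.487e+05; f → 0.01726
Converged (Δf/f < 1%). With the final f = 0.01726: V = √(2·2.11e+05·0.127/(0.01726·259·985)) = 3.489 m/s.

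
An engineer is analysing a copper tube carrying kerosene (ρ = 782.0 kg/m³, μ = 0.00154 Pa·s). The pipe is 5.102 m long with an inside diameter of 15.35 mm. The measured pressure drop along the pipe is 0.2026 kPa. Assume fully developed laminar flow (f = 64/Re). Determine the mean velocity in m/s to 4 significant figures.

V ≈ 0.1899 m/s

For laminar flow, f = 64/Re with Re = ρVD/μ, so Darcy-Weisbach reduces to ΔP = 32μLV/D². Solving for V: V = ΔP·D²/(32μL) = 202.6·(0.01535)²/(32·0.00154·5.102) = 0.1899 m/s.
Check: Re = ρVD/μ = 782·0.1899·0.01535/0.00154 = 1480 < 2300, so the laminar assumption holds.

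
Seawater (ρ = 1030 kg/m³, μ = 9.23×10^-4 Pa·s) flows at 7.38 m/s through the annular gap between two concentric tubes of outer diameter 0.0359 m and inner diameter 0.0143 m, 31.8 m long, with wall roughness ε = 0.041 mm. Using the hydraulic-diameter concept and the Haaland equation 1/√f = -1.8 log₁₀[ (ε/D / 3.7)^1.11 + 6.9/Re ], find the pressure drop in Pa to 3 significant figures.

Hydraulic diameter D_h = 4A/P = D_o - D_i = 0.0359 - 0.0143 = 0.0216 m.
Re = ρVD_h/μ = 1030·7.38·0.0216/0.000923 = 1.779e+05.
ε/D_h = 4.1e-05/0.0216 = 0.0019; Haaland gives 1/√f = -1.8 log₁₀[0.000223+3.88e-05] = 6.448, so f = 0.02405.
ΔP = f(L/D_h)(ρV²/2) = 0.02405·31.8/0.0216·2.805e+04 = 9.933e+05 Pa.

ΔP ≈ 993000 Pa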